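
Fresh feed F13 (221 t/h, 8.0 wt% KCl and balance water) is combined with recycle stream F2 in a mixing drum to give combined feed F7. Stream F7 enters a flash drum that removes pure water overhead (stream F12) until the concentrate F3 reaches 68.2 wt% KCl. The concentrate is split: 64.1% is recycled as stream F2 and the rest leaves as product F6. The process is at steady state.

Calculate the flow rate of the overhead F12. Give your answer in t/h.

Overall KCl balance (none leaves overhead): KCl in fresh feed = KCl in product, i.e. 221×0.080 = (1−0.641)·F3·0.682.
F3 = 17.68/(0.682×0.359) = 72.211 t/h.
Recycle F2 = 0.641×72.211 = 46.287 t/h.
Combined feed F7 = 221 + 46.287 = 267.29 t/h.
Overhead F12 = F7 − F3 = 267.29 − 72.211 = 195.08 t/h.

195.1 t/h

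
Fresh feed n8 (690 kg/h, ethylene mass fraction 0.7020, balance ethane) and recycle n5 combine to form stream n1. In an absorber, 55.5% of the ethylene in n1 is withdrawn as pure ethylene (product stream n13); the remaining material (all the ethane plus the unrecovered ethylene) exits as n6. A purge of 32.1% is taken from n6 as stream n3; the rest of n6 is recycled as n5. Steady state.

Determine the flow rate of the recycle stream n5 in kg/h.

644.7 kg/h

ethane enters only via n8 and leaves only via the purge: 690×0.298 = 0.321×(ethane in n6), and the absorber passes all ethane, so ethane in n1 = ethane in n6 = 640.56 kg/h.
ethylene in n1: m_A = 690×0.702 + (1−0.321)·(1−0.555)·m_A, so m_A = 484.38/0.6978 = 694.11 kg/h.
n6 = (1−0.555)×694.11 + 640.56 = 949.44 kg/h.
Recycle n5 = (1−0.321)×949.44 = 644.67 kg/h.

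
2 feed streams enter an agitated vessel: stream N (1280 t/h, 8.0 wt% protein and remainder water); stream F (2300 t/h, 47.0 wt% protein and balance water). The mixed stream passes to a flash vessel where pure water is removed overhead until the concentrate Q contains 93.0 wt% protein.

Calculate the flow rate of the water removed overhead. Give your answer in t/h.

protein entering = 1280×0.080 + 2300×0.470 = 1183.4 t/h.
All protein reports to Q, so Q = 1183.4/0.930 = 1272.5 t/h.
Total feed = 3580 t/h; overhead = 3580 − 1272.5 = 2307.5 t/h.

2308 t/h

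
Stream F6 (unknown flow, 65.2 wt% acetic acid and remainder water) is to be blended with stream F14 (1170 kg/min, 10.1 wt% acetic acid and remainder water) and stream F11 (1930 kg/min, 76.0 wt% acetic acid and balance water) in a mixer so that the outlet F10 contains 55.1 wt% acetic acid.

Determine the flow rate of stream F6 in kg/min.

1219 kg/min

Let F6 be the unknown flow. Total out = 3100 + F6.
acetic acid balance: 1585 + 0.652·F6 = 0.551·(3100 + F6)
(0.652 − 0.551)·F6 = 0.551×3100 − 1585 = 123.13
F6 = 123.13 / 0.101 = 1219.1 kg/min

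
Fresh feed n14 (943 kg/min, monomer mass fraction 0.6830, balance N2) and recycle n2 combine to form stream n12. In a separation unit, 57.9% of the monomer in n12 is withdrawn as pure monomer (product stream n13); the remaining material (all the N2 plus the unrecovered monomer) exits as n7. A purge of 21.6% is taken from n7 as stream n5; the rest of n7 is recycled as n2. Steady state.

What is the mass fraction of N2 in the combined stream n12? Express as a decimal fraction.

N2 enters only via n14 and leaves only via the purge: 943×0.317 = 0.216×(N2 in n7), and the separation unit passes all N2, so N2 in n12 = N2 in n7 = 1383.9 kg/min.
monomer in n12: m_A = 943×0.683 + (1−0.216)·(1−0.579)·m_A, so m_A = 644.07/0.6699 = 961.39 kg/min.
n12 = 961.39 + 1383.9 = 2345.3 kg/min.
N2 fraction in n12 = 1383.9/2345.3 = 0.5901.

0.5901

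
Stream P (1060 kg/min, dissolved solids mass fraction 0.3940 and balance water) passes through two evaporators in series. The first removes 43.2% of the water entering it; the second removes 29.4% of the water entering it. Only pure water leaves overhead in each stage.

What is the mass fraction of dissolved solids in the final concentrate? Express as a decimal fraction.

water in feed = 1060×0.606 = 642.36 kg/min.
After stage 1: water left = (1−0.432)×642.36 = 364.86; stream total = 782.5 kg/min.
After stage 2: water left = (1−0.294)×364.86 = 257.59; final concentrate = 675.23 kg/min.
dissolved solids fraction = 417.64/675.23 = 0.6185.

0.6185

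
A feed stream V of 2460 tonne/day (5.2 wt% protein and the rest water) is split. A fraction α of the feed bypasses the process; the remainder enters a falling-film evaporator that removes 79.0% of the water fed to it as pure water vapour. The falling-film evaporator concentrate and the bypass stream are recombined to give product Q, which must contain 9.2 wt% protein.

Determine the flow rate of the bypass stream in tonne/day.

All 2460×0.052 = 127.92 tonne/day of protein reaches Q, so Q = 127.92/0.092 = 1390.4 tonne/day and vapour = 1069.6 tonne/day.
The evaporator receives (1−α)·2460 of feed at 0.948 water and removes 0.790 of that water:
0.790×0.948×(1−α)×2460 = 1069.6
(1−α) = 1069.6/1842.3 = 0.5805;  α = 0.4195.
Bypass flow = 0.4195×2460 = 1031.9 tonne/day.

1032 tonne/day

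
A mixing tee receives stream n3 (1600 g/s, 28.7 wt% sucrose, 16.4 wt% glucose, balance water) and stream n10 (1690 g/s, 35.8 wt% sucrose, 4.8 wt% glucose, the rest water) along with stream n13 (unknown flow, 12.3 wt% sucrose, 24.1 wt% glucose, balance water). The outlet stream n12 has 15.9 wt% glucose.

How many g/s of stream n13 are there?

2190 g/s

Let n13 be the unknown flow. Total out = 3290 + n13.
glucose balance: 343.52 + 0.241·n13 = 0.159·(3290 + n13)
(0.241 − 0.159)·n13 = 0.159×3290 − 343.52 = 179.59
n13 = 179.59 / 0.082 = 2190.1 g/s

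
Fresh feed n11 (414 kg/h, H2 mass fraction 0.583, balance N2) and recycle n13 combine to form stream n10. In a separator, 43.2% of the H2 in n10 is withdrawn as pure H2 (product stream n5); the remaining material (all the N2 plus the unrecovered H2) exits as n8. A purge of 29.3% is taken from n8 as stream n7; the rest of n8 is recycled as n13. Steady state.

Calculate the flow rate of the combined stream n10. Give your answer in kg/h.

992.5 kg/h

N2 enters only via n11 and leaves only via the purge: 414×0.417 = 0.293×(N2 in n8), and the separator passes all N2, so N2 in n10 = N2 in n8 = 589.21 kg/h.
H2 in n10: m_A = 414×0.583 + (1−0.293)·(1−0.432)·m_A, so m_A = 241.36/0.5984 = 403.33 kg/h.
n10 = 403.33 + 589.21 = 992.54 kg/h.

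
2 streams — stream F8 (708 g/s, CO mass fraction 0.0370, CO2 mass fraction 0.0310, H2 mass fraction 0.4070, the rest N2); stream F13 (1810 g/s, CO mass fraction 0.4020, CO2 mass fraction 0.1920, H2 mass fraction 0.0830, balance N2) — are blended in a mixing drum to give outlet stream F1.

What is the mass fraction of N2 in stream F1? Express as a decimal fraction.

Total flow out = 708 + 1810 = 2518 g/s.
N2 in = 708×0.525 + 1810×0.323 = 956.33 g/s.
N2 mass fraction in F1 = 956.33/2518 = 0.3798.

0.3798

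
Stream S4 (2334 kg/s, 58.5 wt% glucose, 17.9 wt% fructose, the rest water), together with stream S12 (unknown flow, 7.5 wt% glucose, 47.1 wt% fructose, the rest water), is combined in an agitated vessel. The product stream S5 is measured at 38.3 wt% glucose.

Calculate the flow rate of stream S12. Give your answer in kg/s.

Let S12 be the unknown flow. Total out = 2334 + S12.
glucose balance: 1365.4 + 0.075·S12 = 0.383·(2334 + S12)
(0.075 − 0.383)·S12 = 0.383×2334 − 1365.4 = -471.47
S12 = -471.47 / -0.308 = 1530.7 kg/s

1531 kg/s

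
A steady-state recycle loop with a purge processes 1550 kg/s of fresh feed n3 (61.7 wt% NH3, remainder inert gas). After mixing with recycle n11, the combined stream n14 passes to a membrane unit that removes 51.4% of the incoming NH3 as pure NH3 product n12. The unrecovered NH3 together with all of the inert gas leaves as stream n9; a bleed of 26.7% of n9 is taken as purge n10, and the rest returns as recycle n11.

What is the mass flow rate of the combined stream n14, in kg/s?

inert gas enters only via n3 and leaves only via the purge: 1550×0.383 = 0.267×(inert gas in n9), and the membrane unit passes all inert gas, so inert gas in n14 = inert gas in n9 = 2223.4 kg/s.
NH3 in n14: m_A = 1550×0.617 + (1−0.267)·(1−0.514)·m_A, so m_A = 956.35/0.6438 = 1485.6 kg/s.
n14 = 1485.6 + 2223.4 = 3709 kg/s.

3709 kg/s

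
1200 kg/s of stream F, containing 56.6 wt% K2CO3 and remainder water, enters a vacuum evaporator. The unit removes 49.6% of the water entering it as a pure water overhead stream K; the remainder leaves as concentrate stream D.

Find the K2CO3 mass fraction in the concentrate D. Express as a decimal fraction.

0.7213

K2CO3 is not removed: 1200×0.566 = 679.2 kg/s of K2CO3 enters D.
water entering = 1200×0.434 = 520.8 kg/s; overhead removed = 0.496×520.8 = 258.32 kg/s.
Concentrate = 1200 − 258.32 = 941.68 kg/s.
Mass fraction = 679.2/941.68 = 0.7213.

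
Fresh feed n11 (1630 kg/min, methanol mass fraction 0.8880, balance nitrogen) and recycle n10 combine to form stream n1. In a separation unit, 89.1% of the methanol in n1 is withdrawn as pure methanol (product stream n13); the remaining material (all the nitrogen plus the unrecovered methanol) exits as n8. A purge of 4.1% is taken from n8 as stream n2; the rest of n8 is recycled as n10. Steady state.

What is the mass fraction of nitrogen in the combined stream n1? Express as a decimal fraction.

0.7337

nitrogen enters only via n11 and leaves only via the purge: 1630×0.112 = 0.041×(nitrogen in n8), and the separation unit passes all nitrogen, so nitrogen in n1 = nitrogen in n8 = 4452.7 kg/min.
methanol in n1: m_A = 1630×0.888 + (1−0.041)·(1−0.891)·m_A, so m_A = 1447.4/0.8955 = 1616.4 kg/min.
n1 = 1616.4 + 4452.7 = 6069.1 kg/min.
nitrogen fraction in n1 = 4452.7/6069.1 = 0.7337.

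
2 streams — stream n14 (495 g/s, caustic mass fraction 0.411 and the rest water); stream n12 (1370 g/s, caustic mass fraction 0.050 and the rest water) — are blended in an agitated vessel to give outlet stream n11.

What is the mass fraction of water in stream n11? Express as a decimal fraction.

Total flow out = 495 + 1370 = 1865 g/s.
water in = 495×0.589 + 1370×0.950 = 1593.1 g/s.
water mass fraction in n11 = 1593.1/1865 = 0.854.

0.854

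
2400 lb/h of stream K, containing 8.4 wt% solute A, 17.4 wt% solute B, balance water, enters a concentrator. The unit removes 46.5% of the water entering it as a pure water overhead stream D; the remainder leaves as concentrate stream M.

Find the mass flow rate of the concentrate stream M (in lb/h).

1572 lb/h

water entering = 2400×0.742 = 1780.8 lb/h; overhead removed = 0.465×1780.8 = 828.07 lb/h.
Concentrate = 2400 − 828.07 = 1571.9 lb/h.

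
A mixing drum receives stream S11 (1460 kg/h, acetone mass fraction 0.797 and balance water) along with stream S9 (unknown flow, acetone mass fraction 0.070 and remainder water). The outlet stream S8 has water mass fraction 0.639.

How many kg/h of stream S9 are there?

Let S9 be the unknown flow. Total out = 1460 + S9.
water balance: 296.38 + 0.930·S9 = 0.639·(1460 + S9)
(0.930 − 0.639)·S9 = 0.639×1460 − 296.38 = 636.56
S9 = 636.56 / 0.291 = 2187.5 kg/h

2187 kg/h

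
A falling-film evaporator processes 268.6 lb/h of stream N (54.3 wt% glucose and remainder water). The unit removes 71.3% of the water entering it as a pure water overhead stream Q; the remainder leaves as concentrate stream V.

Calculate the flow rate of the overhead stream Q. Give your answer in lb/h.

water entering = 268.6×0.457 = 122.75 lb/h; overhead removed = 0.713×122.75 = 87.521 lb/h.

87.52 lb/h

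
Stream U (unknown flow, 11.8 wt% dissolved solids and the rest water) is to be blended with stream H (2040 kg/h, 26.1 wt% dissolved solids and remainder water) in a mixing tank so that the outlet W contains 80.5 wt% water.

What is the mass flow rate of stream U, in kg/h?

Let U be the unknown flow. Total out = 2040 + U.
water balance: 1507.6 + 0.882·U = 0.805·(2040 + U)
(0.882 − 0.805)·U = 0.805×2040 − 1507.6 = 134.64
U = 134.64 / 0.077 = 1748.6 kg/h

1749 kg/h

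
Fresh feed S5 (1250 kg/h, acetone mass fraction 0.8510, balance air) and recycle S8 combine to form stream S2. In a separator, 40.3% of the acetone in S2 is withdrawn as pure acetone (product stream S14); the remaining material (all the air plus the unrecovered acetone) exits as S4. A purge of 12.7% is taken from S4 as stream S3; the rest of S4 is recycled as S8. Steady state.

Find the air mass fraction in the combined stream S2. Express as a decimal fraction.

0.3976

air enters only via S5 and leaves only via the purge: 1250×0.149 = 0.127×(air in S4), and the separator passes all air, so air in S2 = air in S4 = 1466.5 kg/h.
acetone in S2: m_A = 1250×0.851 + (1−0.127)·(1−0.403)·m_A, so m_A = 1063.8/0.4788 = 2221.6 kg/h.
S2 = 2221.6 + 1466.5 = 3688.1 kg/h.
air fraction in S2 = 1466.5/3688.1 = 0.3976.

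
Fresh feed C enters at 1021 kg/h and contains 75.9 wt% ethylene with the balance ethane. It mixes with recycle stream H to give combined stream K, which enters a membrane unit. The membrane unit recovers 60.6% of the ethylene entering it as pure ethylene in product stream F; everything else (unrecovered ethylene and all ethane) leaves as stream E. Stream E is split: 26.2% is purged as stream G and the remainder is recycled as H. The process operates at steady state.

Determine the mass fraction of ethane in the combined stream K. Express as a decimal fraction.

ethane enters only via C and leaves only via the purge: 1021×0.241 = 0.262×(ethane in E), and the membrane unit passes all ethane, so ethane in K = ethane in E = 939.16 kg/h.
ethylene in K: m_A = 1021×0.759 + (1−0.262)·(1−0.606)·m_A, so m_A = 774.94/0.7092 = 1092.7 kg/h.
K = 1092.7 + 939.16 = 2031.8 kg/h.
ethane fraction in K = 939.16/2031.8 = 0.4622.

0.4622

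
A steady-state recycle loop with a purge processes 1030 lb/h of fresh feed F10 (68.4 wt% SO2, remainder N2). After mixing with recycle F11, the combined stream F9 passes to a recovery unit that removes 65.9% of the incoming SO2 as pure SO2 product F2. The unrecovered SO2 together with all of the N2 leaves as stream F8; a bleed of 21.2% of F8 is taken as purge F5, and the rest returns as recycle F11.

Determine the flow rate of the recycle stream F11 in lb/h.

1469 lb/h

N2 enters only via F10 and leaves only via the purge: 1030×0.316 = 0.212×(N2 in F8), and the recovery unit passes all N2, so N2 in F9 = N2 in F8 = 1535.3 lb/h.
SO2 in F9: m_A = 1030×0.684 + (1−0.212)·(1−0.659)·m_A, so m_A = 704.52/0.7313 = 963.39 lb/h.
F8 = (1−0.659)×963.39 + 1535.3 = 1863.8 lb/h.
Recycle F11 = (1−0.212)×1863.8 = 1468.7 lb/h.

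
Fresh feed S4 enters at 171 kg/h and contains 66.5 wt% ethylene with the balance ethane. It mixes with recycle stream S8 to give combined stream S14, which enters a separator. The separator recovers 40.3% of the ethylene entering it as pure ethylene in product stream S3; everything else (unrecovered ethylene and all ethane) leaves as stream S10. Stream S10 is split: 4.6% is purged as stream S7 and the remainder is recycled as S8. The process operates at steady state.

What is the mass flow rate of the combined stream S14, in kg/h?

ethane enters only via S4 and leaves only via the purge: 171×0.335 = 0.046×(ethane in S10), and the separator passes all ethane, so ethane in S14 = ethane in S10 = 1245.3 kg/h.
ethylene in S14: m_A = 171×0.665 + (1−0.046)·(1−0.403)·m_A, so m_A = 113.72/0.4305 = 264.17 kg/h.
S14 = 264.17 + 1245.3 = 1509.5 kg/h.

1509 kg/h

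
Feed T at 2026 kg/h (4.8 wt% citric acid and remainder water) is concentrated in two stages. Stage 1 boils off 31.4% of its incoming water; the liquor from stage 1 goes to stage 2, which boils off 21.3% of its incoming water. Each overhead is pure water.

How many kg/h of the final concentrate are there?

water in feed = 2026×0.952 = 1928.8 kg/h.
After stage 1: water left = (1−0.314)×1928.8 = 1323.1; stream total = 1420.4 kg/h.
After stage 2: water left = (1−0.213)×1323.1 = 1041.3; final concentrate = 1138.5 kg/h.

1139 kg/h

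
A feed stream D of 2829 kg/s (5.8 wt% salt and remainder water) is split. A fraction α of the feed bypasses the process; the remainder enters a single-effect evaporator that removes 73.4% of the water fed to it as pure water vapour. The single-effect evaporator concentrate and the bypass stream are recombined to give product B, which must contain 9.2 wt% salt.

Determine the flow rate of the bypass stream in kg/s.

1317 kg/s

All 2829×0.058 = 164.08 kg/s of salt reaches B, so B = 164.08/0.092 = 1783.5 kg/s and vapour = 1045.5 kg/s.
The evaporator receives (1−α)·2829 of feed at 0.942 water and removes 0.734 of that water:
0.734×0.942×(1−α)×2829 = 1045.5
(1−α) = 1045.5/1956 = 0.5345;  α = 0.4655.
Bypass flow = 0.4655×2829 = 1316.9 kg/s.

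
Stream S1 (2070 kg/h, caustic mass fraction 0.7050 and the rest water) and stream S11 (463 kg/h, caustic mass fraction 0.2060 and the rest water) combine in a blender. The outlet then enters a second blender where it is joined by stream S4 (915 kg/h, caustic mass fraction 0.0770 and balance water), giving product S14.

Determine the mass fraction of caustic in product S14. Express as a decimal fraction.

0.4713

Overall, product flow = 3448 kg/h.
caustic in = 2070×0.705 + 463×0.206 + 915×0.077 = 1625.2 kg/h.
caustic fraction in S14 = 0.4713.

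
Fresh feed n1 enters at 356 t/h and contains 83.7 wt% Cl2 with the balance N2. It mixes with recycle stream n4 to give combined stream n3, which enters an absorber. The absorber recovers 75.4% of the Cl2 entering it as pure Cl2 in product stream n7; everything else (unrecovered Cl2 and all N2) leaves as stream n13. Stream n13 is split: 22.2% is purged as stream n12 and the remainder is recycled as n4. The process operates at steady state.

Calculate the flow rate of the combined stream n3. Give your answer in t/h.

629.9 t/h

N2 enters only via n1 and leaves only via the purge: 356×0.163 = 0.222×(N2 in n13), and the absorber passes all N2, so N2 in n3 = N2 in n13 = 261.39 t/h.
Cl2 in n3: m_A = 356×0.837 + (1−0.222)·(1−0.754)·m_A, so m_A = 297.97/0.8086 = 368.5 t/h.
n3 = 368.5 + 261.39 = 629.89 t/h.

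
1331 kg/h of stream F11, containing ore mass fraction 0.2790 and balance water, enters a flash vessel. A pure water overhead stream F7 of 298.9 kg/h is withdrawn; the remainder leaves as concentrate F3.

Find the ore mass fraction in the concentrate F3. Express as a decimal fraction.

0.3598

ore is not removed: 1331×0.279 = 371.35 kg/h of ore enters F3.
Concentrate = 1331 − 298.9 = 1032.1 kg/h.
Mass fraction = 371.35/1032.1 = 0.3598.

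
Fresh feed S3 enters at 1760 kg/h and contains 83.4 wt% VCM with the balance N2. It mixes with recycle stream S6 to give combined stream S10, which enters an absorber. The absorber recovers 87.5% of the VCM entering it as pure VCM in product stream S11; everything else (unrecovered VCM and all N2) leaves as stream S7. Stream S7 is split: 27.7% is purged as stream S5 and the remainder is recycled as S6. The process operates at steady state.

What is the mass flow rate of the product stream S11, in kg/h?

1412 kg/h

VCM in S10: m_A = 1760×0.834 + (1−0.277)·(1−0.875)·m_A, so m_A = 1467.8/0.9096 = 1613.7 kg/h.
Product S11 = 0.875×1613.7 = 1412 kg/h.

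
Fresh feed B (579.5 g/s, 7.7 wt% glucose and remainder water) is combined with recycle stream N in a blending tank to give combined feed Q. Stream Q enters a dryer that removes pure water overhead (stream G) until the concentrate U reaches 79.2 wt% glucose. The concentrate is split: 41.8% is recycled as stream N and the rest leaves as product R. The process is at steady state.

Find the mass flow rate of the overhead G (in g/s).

Overall glucose balance (none leaves overhead): glucose in fresh feed = glucose in product, i.e. 579.5×0.077 = (1−0.418)·U·0.792.
U = 44.621/(0.792×0.582) = 96.805 g/s.
Recycle N = 0.418×96.805 = 40.464 g/s.
Combined feed Q = 579.5 + 40.464 = 619.96 g/s.
Overhead G = Q − U = 619.96 − 96.805 = 523.16 g/s.

523.2 g/s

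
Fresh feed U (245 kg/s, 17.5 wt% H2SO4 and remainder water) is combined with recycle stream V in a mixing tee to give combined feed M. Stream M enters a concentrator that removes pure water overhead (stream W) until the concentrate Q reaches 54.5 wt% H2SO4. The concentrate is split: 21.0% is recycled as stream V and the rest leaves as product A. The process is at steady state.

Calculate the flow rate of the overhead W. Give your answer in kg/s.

166.3 kg/s

Overall H2SO4 balance (none leaves overhead): H2SO4 in fresh feed = H2SO4 in product, i.e. 245×0.175 = (1−0.210)·Q·0.545.
Q = 42.875/(0.545×0.790) = 99.582 kg/s.
Recycle V = 0.210×99.582 = 20.912 kg/s.
Combined feed M = 245 + 20.912 = 265.91 kg/s.
Overhead W = M − Q = 265.91 − 99.582 = 166.33 kg/s.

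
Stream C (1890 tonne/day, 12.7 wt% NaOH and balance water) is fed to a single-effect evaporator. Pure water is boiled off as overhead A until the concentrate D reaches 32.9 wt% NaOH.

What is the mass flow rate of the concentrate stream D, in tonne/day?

NaOH is conserved: 1890×0.127 = 240.03 tonne/day all reports to the concentrate.
Concentrate = 240.03/(target fraction) = 729.57 tonne/day.

729.6 tonne/day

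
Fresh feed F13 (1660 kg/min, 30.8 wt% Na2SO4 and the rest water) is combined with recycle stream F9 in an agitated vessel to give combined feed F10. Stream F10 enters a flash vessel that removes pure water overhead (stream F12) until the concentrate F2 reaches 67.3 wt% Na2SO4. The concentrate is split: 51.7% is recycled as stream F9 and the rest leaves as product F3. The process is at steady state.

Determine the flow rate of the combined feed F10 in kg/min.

Overall Na2SO4 balance (none leaves overhead): Na2SO4 in fresh feed = Na2SO4 in product, i.e. 1660×0.308 = (1−0.517)·F2·0.673.
F2 = 511.28/(0.673×0.483) = 1572.9 kg/min.
Recycle F9 = 0.517×1572.9 = 813.18 kg/min.
Combined feed F10 = 1660 + 813.18 = 2473.2 kg/min.

2473 kg/min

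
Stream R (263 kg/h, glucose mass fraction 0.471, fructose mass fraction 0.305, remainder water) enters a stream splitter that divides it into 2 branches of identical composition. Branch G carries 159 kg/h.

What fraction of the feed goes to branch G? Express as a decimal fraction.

Fraction to G = 159/263 = 0.6046.

0.605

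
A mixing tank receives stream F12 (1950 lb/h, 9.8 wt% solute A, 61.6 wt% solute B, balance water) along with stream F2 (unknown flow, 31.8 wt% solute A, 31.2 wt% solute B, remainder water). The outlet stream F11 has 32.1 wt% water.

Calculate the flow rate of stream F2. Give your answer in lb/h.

1393 lb/h

Let F2 be the unknown flow. Total out = 1950 + F2.
water balance: 557.7 + 0.370·F2 = 0.321·(1950 + F2)
(0.370 − 0.321)·F2 = 0.321×1950 − 557.7 = 68.25
F2 = 68.25 / 0.049 = 1392.9 lb/h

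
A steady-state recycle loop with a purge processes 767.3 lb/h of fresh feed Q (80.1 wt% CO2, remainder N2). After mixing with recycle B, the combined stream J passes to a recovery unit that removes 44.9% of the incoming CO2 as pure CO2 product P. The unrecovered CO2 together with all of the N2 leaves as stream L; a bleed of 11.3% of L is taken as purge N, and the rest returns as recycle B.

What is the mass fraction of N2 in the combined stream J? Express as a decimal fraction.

N2 enters only via Q and leaves only via the purge: 767.3×0.199 = 0.113×(N2 in L), and the recovery unit passes all N2, so N2 in J = N2 in L = 1351.3 lb/h.
CO2 in J: m_A = 767.3×0.801 + (1−0.113)·(1−0.449)·m_A, so m_A = 614.61/0.5113 = 1202.1 lb/h.
J = 1202.1 + 1351.3 = 2553.4 lb/h.
N2 fraction in J = 1351.3/2553.4 = 0.5292.

0.5292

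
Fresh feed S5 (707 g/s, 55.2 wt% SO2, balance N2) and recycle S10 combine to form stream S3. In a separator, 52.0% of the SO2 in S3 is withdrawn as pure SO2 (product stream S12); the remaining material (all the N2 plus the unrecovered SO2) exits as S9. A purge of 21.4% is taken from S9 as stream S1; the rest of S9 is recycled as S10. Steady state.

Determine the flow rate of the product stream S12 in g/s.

325.9 g/s

SO2 in S3: m_A = 707×0.552 + (1−0.214)·(1−0.520)·m_A, so m_A = 390.26/0.6227 = 626.71 g/s.
Product S12 = 0.520×626.71 = 325.89 g/s.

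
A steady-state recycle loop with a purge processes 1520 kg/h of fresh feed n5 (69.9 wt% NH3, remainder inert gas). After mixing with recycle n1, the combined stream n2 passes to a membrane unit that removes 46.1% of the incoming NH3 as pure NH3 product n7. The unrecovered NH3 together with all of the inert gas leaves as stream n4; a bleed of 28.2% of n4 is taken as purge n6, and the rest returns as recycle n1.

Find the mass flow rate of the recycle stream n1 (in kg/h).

1836 kg/h

inert gas enters only via n5 and leaves only via the purge: 1520×0.301 = 0.282×(inert gas in n4), and the membrane unit passes all inert gas, so inert gas in n2 = inert gas in n4 = 1622.4 kg/h.
NH3 in n2: m_A = 1520×0.699 + (1−0.282)·(1−0.461)·m_A, so m_A = 1062.5/0.6130 = 1733.3 kg/h.
n4 = (1−0.461)×1733.3 + 1622.4 = 2556.6 kg/h.
Recycle n1 = (1−0.282)×2556.6 = 1835.7 kg/h.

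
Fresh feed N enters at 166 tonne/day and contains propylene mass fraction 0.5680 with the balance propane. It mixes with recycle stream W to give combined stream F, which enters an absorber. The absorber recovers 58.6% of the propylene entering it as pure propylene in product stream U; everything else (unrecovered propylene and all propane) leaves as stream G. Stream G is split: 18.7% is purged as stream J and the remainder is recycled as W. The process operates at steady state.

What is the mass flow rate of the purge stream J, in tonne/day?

82.72 tonne/day

propane enters only via N and leaves only via the purge: 166×0.432 = 0.187×(propane in G), and the absorber passes all propane, so propane in F = propane in G = 383.49 tonne/day.
propylene in F: m_A = 166×0.568 + (1−0.187)·(1−0.586)·m_A, so m_A = 94.288/0.6634 = 142.12 tonne/day.
G = (1−0.586)×142.12 + 383.49 = 442.33 tonne/day.
Purge J = 0.187×442.33 = 82.715 tonne/day.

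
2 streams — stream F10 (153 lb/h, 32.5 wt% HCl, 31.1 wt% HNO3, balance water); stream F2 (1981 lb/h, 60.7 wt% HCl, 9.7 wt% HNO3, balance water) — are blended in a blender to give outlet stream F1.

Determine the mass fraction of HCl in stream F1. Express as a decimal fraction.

0.5868

Total flow out = 153 + 1981 = 2134 lb/h.
HCl in = 153×0.325 + 1981×0.607 = 1252.2 lb/h.
HCl mass fraction in F1 = 1252.2/2134 = 0.5868.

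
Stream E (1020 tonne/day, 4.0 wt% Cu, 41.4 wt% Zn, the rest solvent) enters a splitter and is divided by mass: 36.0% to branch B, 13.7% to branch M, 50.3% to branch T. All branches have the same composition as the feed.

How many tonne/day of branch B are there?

367.2 tonne/day

Branch B flow = 0.360×1020 = 367.2 tonne/day.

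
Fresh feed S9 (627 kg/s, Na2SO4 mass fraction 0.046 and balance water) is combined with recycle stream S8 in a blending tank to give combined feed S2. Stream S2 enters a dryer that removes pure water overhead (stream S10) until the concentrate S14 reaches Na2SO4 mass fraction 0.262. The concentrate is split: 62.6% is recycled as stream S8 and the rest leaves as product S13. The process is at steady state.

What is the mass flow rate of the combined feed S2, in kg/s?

811.3 kg/s

Overall Na2SO4 balance (none leaves overhead): Na2SO4 in fresh feed = Na2SO4 in product, i.e. 627×0.046 = (1−0.626)·S14·0.262.
S14 = 28.842/(0.262×0.374) = 294.34 kg/s.
Recycle S8 = 0.626×294.34 = 184.26 kg/s.
Combined feed S2 = 627 + 184.26 = 811.26 kg/s.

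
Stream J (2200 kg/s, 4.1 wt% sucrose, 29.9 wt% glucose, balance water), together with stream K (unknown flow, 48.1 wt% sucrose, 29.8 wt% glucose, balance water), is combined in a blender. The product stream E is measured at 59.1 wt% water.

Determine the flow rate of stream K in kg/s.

Let K be the unknown flow. Total out = 2200 + K.
water balance: 1452 + 0.221·K = 0.591·(2200 + K)
(0.221 − 0.591)·K = 0.591×2200 − 1452 = -151.8
K = -151.8 / -0.370 = 410.27 kg/s

410.3 kg/s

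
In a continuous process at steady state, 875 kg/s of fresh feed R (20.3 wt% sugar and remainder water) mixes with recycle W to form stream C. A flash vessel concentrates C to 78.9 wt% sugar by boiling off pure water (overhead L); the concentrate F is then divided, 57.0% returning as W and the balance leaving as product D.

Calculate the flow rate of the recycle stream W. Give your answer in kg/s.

Overall sugar balance (none leaves overhead): sugar in fresh feed = sugar in product, i.e. 875×0.203 = (1−0.570)·F·0.789.
F = 177.62/(0.789×0.430) = 523.55 kg/s.
Recycle W = 0.570×523.55 = 298.42 kg/s.

298.4 kg/s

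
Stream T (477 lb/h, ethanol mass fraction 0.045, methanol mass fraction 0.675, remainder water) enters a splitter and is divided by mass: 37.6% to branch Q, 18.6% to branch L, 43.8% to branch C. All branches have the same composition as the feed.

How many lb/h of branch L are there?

Branch L flow = 0.186×477 = 88.722 lb/h.

88.72 lb/h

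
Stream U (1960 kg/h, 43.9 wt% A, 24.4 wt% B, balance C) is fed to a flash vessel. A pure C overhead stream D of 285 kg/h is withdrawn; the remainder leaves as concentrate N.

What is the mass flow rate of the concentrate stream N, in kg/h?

Concentrate = 1960 − 285 = 1675 kg/h.

1675 kg/h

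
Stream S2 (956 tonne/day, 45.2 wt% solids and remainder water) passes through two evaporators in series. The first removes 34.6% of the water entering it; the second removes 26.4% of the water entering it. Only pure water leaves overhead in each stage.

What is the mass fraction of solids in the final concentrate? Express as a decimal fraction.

0.631

water in feed = 956×0.548 = 523.89 tonne/day.
After stage 1: water left = (1−0.346)×523.89 = 342.62; stream total = 774.73 tonne/day.
After stage 2: water left = (1−0.264)×342.62 = 252.17; final concentrate = 684.28 tonne/day.
solids fraction = 432.11/684.28 = 0.631.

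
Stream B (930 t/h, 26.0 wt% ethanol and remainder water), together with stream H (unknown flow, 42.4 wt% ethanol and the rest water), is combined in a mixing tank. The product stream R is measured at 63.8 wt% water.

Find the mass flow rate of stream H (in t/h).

1530 t/h

Let H be the unknown flow. Total out = 930 + H.
water balance: 688.2 + 0.576·H = 0.638·(930 + H)
(0.576 − 0.638)·H = 0.638×930 − 688.2 = -94.86
H = -94.86 / -0.062 = 1530 t/h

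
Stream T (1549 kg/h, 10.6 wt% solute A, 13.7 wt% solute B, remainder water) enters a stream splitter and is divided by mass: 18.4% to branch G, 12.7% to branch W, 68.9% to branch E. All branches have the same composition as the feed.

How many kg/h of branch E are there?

1067 kg/h

Branch E flow = 0.689×1549 = 1067.3 kg/h.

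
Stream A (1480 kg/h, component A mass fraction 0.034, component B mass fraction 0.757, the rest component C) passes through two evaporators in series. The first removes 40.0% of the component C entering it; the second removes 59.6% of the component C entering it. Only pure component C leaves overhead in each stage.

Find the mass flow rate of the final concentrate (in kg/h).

1246 kg/h

component C in feed = 1480×0.209 = 309.32 kg/h.
After stage 1: component C left = (1−0.400)×309.32 = 185.59; stream total = 1356.3 kg/h.
After stage 2: component C left = (1−0.596)×185.59 = 74.979; final concentrate = 1245.7 kg/h.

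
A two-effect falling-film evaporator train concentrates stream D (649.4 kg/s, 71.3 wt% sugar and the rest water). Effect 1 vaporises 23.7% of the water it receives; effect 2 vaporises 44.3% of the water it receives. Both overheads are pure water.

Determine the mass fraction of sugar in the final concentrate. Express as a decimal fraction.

0.854

water in feed = 649.4×0.287 = 186.38 kg/s.
After stage 1: water left = (1−0.237)×186.38 = 142.21; stream total = 605.23 kg/s.
After stage 2: water left = (1−0.443)×142.21 = 79.209; final concentrate = 542.23 kg/s.
sugar fraction = 463.02/542.23 = 0.854.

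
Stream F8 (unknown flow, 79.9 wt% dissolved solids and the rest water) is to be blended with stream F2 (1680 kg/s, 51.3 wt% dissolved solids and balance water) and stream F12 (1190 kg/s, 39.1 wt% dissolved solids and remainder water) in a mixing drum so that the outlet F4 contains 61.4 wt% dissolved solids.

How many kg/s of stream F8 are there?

2352 kg/s

Let F8 be the unknown flow. Total out = 2870 + F8.
dissolved solids balance: 1327.1 + 0.799·F8 = 0.614·(2870 + F8)
(0.799 − 0.614)·F8 = 0.614×2870 − 1327.1 = 435.05
F8 = 435.05 / 0.185 = 2351.6 kg/s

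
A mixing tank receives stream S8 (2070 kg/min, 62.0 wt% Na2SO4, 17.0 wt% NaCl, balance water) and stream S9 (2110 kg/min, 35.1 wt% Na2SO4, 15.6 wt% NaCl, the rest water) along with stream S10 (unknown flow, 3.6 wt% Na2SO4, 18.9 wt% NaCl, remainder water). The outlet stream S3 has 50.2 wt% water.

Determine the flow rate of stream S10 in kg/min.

2284 kg/min

Let S10 be the unknown flow. Total out = 4180 + S10.
water balance: 1474.9 + 0.775·S10 = 0.502·(4180 + S10)
(0.775 − 0.502)·S10 = 0.502×4180 − 1474.9 = 623.43
S10 = 623.43 / 0.273 = 2283.6 kg/min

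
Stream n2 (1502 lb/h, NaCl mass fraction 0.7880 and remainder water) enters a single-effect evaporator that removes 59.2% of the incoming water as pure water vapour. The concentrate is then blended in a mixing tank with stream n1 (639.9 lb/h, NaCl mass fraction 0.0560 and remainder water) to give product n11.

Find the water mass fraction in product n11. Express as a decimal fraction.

0.3757

Vapour removed = 0.592×0.212×1502 = 188.51 lb/h; concentrate = 1313.5 lb/h.
water reaching the mixer = 129.92 (from concentrate) + 639.9×0.944 = 733.98 lb/h.
Product flow = 1313.5 + 639.9 = 1953.4 lb/h; water fraction = 0.3757.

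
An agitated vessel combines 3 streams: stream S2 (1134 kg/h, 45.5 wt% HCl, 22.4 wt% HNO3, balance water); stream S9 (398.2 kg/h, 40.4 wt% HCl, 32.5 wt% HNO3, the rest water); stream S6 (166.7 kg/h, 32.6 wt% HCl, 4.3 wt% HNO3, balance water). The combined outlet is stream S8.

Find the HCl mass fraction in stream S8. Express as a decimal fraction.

Total flow out = 1134 + 398.2 + 166.7 = 1698.9 kg/h.
HCl in = 1134×0.455 + 398.2×0.404 + 166.7×0.326 = 731.19 kg/h.
HCl mass fraction in S8 = 731.19/1698.9 = 0.430.

0.430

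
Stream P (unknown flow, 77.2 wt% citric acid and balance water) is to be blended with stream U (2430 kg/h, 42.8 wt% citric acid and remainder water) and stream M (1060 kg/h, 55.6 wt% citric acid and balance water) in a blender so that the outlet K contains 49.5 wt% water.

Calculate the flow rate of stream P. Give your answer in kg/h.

Let P be the unknown flow. Total out = 3490 + P.
water balance: 1860.6 + 0.228·P = 0.495·(3490 + P)
(0.228 − 0.495)·P = 0.495×3490 − 1860.6 = -133.05
P = -133.05 / -0.267 = 498.31 kg/h

498.3 kg/h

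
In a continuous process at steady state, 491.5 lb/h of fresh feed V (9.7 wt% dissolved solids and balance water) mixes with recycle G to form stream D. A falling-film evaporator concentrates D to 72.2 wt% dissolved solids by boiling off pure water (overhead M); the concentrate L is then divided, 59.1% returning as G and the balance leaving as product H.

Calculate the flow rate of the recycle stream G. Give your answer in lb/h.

95.42 lb/h

Overall dissolved solids balance (none leaves overhead): dissolved solids in fresh feed = dissolved solids in product, i.e. 491.5×0.097 = (1−0.591)·L·0.722.
L = 47.675/(0.722×0.409) = 161.45 lb/h.
Recycle G = 0.591×161.45 = 95.416 lb/h.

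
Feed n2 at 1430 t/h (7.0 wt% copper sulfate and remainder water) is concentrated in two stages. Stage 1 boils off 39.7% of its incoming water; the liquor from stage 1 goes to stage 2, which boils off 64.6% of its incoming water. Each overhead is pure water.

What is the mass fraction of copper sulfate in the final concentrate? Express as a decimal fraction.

0.2607

water in feed = 1430×0.930 = 1329.9 t/h.
After stage 1: water left = (1−0.397)×1329.9 = 801.93; stream total = 902.03 t/h.
After stage 2: water left = (1−0.646)×801.93 = 283.88; final concentrate = 383.98 t/h.
copper sulfate fraction = 100.1/383.98 = 0.2607.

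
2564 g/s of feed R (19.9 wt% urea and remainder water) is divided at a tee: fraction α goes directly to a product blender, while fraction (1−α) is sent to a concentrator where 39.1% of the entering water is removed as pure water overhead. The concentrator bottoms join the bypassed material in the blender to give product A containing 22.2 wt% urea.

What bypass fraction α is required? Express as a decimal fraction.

0.669

All 2564×0.199 = 510.24 g/s of urea reaches A, so A = 510.24/0.222 = 2298.4 g/s and vapour = 265.64 g/s.
The evaporator receives (1−α)·2564 of feed at 0.801 water and removes 0.391 of that water:
0.391×0.801×(1−α)×2564 = 265.64
(1−α) = 265.64/803.02 = 0.3308;  α = 0.6692.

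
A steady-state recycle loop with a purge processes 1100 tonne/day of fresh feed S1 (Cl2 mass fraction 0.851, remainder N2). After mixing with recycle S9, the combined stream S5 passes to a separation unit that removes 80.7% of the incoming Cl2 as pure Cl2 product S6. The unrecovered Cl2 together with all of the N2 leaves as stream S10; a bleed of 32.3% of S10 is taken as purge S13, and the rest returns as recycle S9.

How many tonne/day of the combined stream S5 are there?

N2 enters only via S1 and leaves only via the purge: 1100×0.149 = 0.323×(N2 in S10), and the separation unit passes all N2, so N2 in S5 = N2 in S10 = 507.43 tonne/day.
Cl2 in S5: m_A = 1100×0.851 + (1−0.323)·(1−0.807)·m_A, so m_A = 936.1/0.8693 = 1076.8 tonne/day.
S5 = 1076.8 + 507.43 = 1584.2 tonne/day.

1584 tonne/day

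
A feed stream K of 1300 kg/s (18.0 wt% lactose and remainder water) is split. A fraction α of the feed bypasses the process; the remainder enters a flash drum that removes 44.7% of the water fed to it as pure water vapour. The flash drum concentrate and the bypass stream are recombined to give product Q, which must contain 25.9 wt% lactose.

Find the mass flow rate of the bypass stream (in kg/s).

All 1300×0.180 = 234 kg/s of lactose reaches Q, so Q = 234/0.259 = 903.47 kg/s and vapour = 396.53 kg/s.
The evaporator receives (1−α)·1300 of feed at 0.820 water and removes 0.447 of that water:
0.447×0.820×(1−α)×1300 = 396.53
(1−α) = 396.53/476.5 = 0.8322;  α = 0.1678.
Bypass flow = 0.1678×1300 = 218.19 kg/s.

218.2 kg/s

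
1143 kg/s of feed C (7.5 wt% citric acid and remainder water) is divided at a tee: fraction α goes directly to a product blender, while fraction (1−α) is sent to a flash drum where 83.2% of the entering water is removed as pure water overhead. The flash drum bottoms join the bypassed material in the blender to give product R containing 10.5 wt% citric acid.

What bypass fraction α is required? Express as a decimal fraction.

All 1143×0.075 = 85.725 kg/s of citric acid reaches R, so R = 85.725/0.105 = 816.43 kg/s and vapour = 326.57 kg/s.
The evaporator receives (1−α)·1143 of feed at 0.925 water and removes 0.832 of that water:
0.832×0.925×(1−α)×1143 = 326.57
(1−α) = 326.57/879.65 = 0.3713;  α = 0.6287.

0.629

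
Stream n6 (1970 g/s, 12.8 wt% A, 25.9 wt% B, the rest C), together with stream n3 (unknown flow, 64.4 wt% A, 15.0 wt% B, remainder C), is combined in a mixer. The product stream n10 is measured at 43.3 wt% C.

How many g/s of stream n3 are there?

1562 g/s

Let n3 be the unknown flow. Total out = 1970 + n3.
C balance: 1207.6 + 0.206·n3 = 0.433·(1970 + n3)
(0.206 − 0.433)·n3 = 0.433×1970 − 1207.6 = -354.6
n3 = -354.6 / -0.227 = 1562.1 g/s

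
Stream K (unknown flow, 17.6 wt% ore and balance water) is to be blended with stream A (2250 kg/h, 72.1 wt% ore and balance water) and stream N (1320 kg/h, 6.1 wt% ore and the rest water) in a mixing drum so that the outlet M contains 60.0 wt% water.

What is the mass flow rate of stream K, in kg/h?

1227 kg/h

Let K be the unknown flow. Total out = 3570 + K.
water balance: 1867.2 + 0.824·K = 0.600·(3570 + K)
(0.824 − 0.600)·K = 0.600×3570 − 1867.2 = 274.77
K = 274.77 / 0.224 = 1226.7 kg/h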